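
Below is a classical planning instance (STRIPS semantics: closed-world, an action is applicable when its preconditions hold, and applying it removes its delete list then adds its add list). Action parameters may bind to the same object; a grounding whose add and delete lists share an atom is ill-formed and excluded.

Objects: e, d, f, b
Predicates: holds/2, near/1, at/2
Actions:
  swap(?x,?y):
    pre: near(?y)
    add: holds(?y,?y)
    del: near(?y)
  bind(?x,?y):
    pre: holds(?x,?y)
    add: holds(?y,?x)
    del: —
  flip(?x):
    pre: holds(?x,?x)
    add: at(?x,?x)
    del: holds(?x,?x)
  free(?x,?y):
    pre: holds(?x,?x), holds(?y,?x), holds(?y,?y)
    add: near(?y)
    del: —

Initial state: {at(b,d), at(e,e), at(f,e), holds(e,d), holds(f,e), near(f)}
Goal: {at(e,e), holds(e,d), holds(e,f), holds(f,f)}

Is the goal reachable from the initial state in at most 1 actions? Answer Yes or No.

1. swap(e,f)  →  {at(b,d), at(e,e), at(f,e), holds(e,d), holds(f,e), holds(f,f)}
2. bind(f,e)  →  {at(b,d), at(e,e), at(f,e), holds(e,d), holds(e,f), holds(f,e), holds(f,f)}
optimal plan length = 2; 2 > 1

No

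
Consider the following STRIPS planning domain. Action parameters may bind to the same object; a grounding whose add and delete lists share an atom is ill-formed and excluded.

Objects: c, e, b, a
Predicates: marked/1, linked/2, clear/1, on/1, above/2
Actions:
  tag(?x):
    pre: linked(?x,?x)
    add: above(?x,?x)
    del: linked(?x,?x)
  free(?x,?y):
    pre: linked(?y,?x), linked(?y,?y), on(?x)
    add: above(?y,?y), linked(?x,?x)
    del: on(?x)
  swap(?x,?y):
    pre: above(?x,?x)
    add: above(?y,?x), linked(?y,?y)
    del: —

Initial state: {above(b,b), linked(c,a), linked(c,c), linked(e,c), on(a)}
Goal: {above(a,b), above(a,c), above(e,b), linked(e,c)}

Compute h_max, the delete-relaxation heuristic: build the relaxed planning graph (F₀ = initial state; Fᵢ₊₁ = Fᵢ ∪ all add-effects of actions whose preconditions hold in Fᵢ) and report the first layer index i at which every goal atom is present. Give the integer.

2

F0 = init (5 atoms)
F1 = F0 ∪ {above(a,b), above(c,b), above(c,c), above(e,b), linked(a,a), linked(b,b), linked(e,e)}  (12 atoms)
F2 = F1 ∪ {above(a,a), above(a,c), above(b,c), above(e,c), above(e,e)}  (17 atoms)
goal ⊆ F2  ⇒  h_max = 2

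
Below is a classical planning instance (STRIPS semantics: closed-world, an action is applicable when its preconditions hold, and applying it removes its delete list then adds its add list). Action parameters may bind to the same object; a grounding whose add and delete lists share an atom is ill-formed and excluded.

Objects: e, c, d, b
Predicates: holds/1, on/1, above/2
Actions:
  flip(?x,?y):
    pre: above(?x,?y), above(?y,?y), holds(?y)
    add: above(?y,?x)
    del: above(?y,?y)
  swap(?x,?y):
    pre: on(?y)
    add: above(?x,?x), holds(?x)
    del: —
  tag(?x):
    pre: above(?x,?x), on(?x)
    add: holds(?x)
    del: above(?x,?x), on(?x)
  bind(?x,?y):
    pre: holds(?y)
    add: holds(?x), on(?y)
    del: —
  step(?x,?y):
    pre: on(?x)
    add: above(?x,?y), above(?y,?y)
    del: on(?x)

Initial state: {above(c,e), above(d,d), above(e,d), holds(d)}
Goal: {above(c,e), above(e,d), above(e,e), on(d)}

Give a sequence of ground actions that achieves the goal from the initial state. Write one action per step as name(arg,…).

bind(e,d); swap(e,d)

1. bind(e,d)  →  {above(c,e), above(d,d), above(e,d), holds(d), holds(e), on(d)}
2. swap(e,d)  →  {above(c,e), above(d,d), above(e,d), above(e,e), holds(d), holds(e), on(d)}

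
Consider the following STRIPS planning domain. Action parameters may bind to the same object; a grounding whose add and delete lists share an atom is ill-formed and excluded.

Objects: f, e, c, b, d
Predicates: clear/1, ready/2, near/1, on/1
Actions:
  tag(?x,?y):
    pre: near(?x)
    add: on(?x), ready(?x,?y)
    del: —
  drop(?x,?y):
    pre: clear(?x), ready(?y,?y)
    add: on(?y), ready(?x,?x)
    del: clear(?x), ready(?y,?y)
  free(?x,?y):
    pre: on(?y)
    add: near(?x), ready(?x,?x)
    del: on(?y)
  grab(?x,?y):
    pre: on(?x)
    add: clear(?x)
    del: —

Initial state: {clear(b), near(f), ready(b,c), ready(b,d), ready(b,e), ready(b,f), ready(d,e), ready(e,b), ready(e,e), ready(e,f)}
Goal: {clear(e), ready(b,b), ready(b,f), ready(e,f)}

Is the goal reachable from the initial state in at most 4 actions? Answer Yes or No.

1. drop(b,e)  →  {near(f), on(e), ready(b,b), ready(b,c), ready(b,d), ready(b,e), ready(b,f), ready(d,e), ready(e,b), ready(e,f)}
2. grab(e,f)  →  {clear(e), near(f), on(e), ready(b,b), ready(b,c), ready(b,d), ready(b,e), ready(b,f), ready(d,e), ready(e,b), ready(e,f)}
optimal plan length = 2; 2 ≤ 4

Yes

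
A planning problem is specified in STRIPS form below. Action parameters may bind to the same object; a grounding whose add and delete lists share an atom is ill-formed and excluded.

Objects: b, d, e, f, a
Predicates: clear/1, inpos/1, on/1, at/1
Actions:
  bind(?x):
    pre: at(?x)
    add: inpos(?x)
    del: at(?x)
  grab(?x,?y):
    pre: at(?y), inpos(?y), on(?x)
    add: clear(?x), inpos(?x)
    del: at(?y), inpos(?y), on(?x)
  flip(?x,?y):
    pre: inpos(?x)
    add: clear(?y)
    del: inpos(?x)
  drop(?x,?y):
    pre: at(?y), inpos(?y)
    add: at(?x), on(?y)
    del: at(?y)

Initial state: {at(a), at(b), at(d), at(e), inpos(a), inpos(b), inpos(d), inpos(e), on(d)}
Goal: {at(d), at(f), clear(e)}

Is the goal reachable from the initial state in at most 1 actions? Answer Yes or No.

1. flip(b,e)  →  {at(a), at(b), at(d), at(e), clear(e), inpos(a), inpos(d), inpos(e), on(d)}
2. drop(f,e)  →  {at(a), at(b), at(d), at(f), clear(e), inpos(a), inpos(d), inpos(e), on(d), on(e)}
optimal plan length = 2; 2 > 1

No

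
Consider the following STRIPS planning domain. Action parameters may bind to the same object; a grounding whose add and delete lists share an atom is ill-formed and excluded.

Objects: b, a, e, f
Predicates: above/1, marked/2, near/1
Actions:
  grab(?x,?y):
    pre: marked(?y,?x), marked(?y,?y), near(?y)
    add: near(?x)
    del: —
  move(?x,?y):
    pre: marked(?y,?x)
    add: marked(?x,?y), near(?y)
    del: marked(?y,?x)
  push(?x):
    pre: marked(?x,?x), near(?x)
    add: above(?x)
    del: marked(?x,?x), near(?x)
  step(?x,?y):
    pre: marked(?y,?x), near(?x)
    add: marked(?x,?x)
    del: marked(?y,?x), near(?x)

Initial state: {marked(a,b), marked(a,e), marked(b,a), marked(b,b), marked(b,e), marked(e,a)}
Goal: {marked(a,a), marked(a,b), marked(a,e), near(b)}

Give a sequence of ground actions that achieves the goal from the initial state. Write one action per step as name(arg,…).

1. move(b,a)  →  {marked(a,e), marked(b,a), marked(b,b), marked(b,e), marked(e,a), near(a)}
2. move(a,b)  →  {marked(a,b), marked(a,e), marked(b,b), marked(b,e), marked(e,a), near(a), near(b)}
3. step(a,e)  →  {marked(a,a), marked(a,b), marked(a,e), marked(b,b), marked(b,e), near(b)}

move(b,a); move(a,b); step(a,e)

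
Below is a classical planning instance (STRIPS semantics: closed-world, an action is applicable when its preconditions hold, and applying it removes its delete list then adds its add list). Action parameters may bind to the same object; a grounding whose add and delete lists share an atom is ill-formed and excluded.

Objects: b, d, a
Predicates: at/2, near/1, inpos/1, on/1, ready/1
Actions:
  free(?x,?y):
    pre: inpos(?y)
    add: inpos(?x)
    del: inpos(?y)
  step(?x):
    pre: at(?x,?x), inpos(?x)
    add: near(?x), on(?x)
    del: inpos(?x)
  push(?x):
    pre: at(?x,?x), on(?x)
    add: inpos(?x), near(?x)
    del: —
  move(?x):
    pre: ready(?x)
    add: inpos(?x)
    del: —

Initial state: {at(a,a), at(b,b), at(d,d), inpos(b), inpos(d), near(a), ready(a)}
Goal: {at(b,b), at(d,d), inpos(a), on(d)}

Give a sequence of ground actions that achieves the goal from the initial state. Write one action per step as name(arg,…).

1. free(a,b)  →  {at(a,a), at(b,b), at(d,d), inpos(a), inpos(d), near(a), ready(a)}
2. step(d)  →  {at(a,a), at(b,b), at(d,d), inpos(a), near(a), near(d), on(d), ready(a)}

free(a,b); step(d)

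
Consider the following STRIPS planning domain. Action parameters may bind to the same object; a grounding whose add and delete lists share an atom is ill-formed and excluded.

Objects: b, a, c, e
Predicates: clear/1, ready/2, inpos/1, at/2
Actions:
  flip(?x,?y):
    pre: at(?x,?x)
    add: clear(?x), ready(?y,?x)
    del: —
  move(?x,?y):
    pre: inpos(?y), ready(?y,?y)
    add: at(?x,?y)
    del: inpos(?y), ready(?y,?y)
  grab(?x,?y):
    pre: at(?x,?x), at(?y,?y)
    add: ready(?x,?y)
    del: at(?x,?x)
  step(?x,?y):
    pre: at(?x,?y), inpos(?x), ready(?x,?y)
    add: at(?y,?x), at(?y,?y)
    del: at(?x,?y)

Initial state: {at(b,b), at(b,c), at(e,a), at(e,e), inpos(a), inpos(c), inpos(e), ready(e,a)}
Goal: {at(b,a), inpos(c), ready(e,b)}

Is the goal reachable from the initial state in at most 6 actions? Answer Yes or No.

Yes

1. flip(b,e)  →  {at(b,b), at(b,c), at(e,a), at(e,e), clear(b), inpos(a), inpos(c), inpos(e), ready(e,a), ready(e,b)}
2. step(e,a)  →  {at(a,a), at(a,e), at(b,b), at(b,c), at(e,e), clear(b), inpos(a), inpos(c), inpos(e), ready(e,a), ready(e,b)}
3. flip(a,a)  →  {at(a,a), at(a,e), at(b,b), at(b,c), at(e,e), clear(a), clear(b), inpos(a), inpos(c), inpos(e), ready(a,a), ready(e,a), ready(e,b)}
4. move(b,a)  →  {at(a,a), at(a,e), at(b,a), at(b,b), at(b,c), at(e,e), clear(a), clear(b), inpos(c), inpos(e), ready(e,a), ready(e,b)}
optimal plan length = 4; 4 ≤ 6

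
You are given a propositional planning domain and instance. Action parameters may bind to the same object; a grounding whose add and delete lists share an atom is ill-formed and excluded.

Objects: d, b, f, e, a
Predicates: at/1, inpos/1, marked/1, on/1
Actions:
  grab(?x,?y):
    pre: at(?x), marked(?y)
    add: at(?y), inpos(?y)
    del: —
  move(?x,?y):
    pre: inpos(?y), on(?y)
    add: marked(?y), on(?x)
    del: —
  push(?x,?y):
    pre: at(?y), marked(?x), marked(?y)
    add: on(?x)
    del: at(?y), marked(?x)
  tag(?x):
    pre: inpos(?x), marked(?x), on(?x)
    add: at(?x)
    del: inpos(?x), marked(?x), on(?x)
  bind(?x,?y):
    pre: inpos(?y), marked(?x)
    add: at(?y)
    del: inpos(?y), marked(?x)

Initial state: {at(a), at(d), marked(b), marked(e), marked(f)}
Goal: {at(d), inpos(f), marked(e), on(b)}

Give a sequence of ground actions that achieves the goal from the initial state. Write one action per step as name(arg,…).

grab(d,f); push(b,f)

1. grab(d,f)  →  {at(a), at(d), at(f), inpos(f), marked(b), marked(e), marked(f)}
2. push(b,f)  →  {at(a), at(d), inpos(f), marked(e), marked(f), on(b)}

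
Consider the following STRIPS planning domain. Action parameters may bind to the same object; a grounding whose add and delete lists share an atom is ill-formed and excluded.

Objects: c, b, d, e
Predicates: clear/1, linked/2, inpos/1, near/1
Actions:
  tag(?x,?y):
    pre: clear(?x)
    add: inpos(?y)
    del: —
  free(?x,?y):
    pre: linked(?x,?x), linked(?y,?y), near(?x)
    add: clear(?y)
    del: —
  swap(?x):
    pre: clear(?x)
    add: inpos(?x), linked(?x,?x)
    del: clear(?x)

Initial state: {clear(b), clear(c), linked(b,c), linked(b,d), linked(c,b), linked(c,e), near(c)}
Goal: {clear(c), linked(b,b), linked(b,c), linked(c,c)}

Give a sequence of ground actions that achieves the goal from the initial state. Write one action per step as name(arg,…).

1. swap(c)  →  {clear(b), inpos(c), linked(b,c), linked(b,d), linked(c,b), linked(c,c), linked(c,e), near(c)}
2. free(c,c)  →  {clear(b), clear(c), inpos(c), linked(b,c), linked(b,d), linked(c,b), linked(c,c), linked(c,e), near(c)}
3. swap(b)  →  {clear(c), inpos(b), inpos(c), linked(b,b), linked(b,c), linked(b,d), linked(c,b), linked(c,c), linked(c,e), near(c)}

swap(c); free(c,c); swap(b)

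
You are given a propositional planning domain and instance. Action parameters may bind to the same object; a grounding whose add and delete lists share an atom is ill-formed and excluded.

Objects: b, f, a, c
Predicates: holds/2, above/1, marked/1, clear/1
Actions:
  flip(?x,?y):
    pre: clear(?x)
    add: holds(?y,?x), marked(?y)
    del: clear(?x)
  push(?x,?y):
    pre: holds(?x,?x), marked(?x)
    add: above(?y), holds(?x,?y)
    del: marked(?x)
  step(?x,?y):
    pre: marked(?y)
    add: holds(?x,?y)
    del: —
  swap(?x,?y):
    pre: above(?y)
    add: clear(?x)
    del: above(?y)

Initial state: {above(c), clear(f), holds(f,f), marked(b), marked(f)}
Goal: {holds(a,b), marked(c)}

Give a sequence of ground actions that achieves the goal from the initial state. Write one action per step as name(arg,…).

1. flip(f,c)  →  {above(c), holds(c,f), holds(f,f), marked(b), marked(c), marked(f)}
2. step(a,b)  →  {above(c), holds(a,b), holds(c,f), holds(f,f), marked(b), marked(c), marked(f)}

flip(f,c); step(a,b)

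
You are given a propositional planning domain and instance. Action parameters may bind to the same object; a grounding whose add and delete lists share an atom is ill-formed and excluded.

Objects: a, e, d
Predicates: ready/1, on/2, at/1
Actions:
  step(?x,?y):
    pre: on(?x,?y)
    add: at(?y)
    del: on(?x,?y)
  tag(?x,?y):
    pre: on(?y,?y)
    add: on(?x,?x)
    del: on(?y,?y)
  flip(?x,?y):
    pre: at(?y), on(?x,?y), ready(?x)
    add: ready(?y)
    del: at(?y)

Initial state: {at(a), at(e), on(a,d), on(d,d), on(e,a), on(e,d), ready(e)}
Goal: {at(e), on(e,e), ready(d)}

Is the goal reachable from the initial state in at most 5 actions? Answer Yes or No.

Yes

1. step(a,d)  →  {at(a), at(d), at(e), on(d,d), on(e,a), on(e,d), ready(e)}
2. tag(e,d)  →  {at(a), at(d), at(e), on(e,a), on(e,d), on(e,e), ready(e)}
3. flip(e,d)  →  {at(a), at(e), on(e,a), on(e,d), on(e,e), ready(d), ready(e)}
optimal plan length = 3; 3 ≤ 5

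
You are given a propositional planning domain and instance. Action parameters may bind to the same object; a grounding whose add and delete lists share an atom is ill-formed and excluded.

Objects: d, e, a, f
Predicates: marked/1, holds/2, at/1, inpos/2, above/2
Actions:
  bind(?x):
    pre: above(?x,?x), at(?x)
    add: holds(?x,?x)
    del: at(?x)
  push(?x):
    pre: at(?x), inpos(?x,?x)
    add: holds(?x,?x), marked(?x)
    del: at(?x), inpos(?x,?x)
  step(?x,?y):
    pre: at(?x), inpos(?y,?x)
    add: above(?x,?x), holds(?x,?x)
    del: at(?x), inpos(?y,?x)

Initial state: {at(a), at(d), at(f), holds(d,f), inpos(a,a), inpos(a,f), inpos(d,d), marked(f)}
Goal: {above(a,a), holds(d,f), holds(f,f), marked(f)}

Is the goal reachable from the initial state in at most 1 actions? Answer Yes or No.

No

1. step(a,a)  →  {above(a,a), at(d), at(f), holds(a,a), holds(d,f), inpos(a,f), inpos(d,d), marked(f)}
2. step(f,a)  →  {above(a,a), above(f,f), at(d), holds(a,a), holds(d,f), holds(f,f), inpos(d,d), marked(f)}
optimal plan length = 2; 2 > 1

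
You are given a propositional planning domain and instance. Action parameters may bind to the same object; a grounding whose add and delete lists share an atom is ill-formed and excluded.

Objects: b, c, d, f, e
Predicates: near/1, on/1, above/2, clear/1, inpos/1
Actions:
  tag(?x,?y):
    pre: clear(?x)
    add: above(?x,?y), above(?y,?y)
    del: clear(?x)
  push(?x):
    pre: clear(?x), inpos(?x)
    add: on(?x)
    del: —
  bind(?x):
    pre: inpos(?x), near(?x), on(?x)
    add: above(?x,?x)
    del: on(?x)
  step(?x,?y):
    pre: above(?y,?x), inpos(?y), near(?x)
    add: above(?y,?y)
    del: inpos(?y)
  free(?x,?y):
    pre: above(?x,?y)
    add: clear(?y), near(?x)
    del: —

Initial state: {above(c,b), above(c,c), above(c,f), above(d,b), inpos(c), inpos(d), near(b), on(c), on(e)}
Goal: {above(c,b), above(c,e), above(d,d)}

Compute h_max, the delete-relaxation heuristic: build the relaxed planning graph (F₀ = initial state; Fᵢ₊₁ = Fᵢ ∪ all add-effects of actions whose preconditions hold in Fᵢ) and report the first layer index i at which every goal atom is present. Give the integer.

2

F0 = init (9 atoms)
F1 = F0 ∪ {above(d,d), clear(b), clear(c), clear(f), near(c), near(d)}  (15 atoms)
F2 = F1 ∪ {above(b,b), above(b,c), above(b,d), above(b,e), above(b,f), above(c,d), above(c,e), above(e,e), above(f,b), above(f,c), above(f,d), above(f,e), above(f,f), clear(d)}  (29 atoms)
goal ⊆ F2  ⇒  h_max = 2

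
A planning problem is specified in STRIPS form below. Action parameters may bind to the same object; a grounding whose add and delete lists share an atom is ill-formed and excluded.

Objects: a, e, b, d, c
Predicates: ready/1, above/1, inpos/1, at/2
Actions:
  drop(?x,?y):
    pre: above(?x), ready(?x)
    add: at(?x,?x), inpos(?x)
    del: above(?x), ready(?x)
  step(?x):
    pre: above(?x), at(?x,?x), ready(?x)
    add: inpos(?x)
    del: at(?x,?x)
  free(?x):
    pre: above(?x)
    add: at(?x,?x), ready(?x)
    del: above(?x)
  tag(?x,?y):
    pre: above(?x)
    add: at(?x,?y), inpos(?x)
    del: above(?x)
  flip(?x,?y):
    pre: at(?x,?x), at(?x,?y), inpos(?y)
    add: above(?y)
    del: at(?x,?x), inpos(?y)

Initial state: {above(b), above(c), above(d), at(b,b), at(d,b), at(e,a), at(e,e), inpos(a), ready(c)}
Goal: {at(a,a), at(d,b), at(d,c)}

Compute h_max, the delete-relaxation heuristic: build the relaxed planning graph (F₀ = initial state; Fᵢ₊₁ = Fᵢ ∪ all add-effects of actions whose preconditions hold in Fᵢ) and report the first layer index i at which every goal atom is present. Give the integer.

2

F0 = init (9 atoms)
F1 = F0 ∪ {above(a), at(b,a), at(b,c), at(b,d), at(b,e), at(c,a), at(c,b), at(c,c), at(c,d), at(c,e), at(d,a), at(d,c), at(d,d), at(d,e), inpos(b), inpos(c), inpos(d), ready(b), ready(d)}  (28 atoms)
F2 = F1 ∪ {at(a,a), at(a,b), at(a,c), at(a,d), at(a,e), ready(a)}  (34 atoms)
goal ⊆ F2  ⇒  h_max = 2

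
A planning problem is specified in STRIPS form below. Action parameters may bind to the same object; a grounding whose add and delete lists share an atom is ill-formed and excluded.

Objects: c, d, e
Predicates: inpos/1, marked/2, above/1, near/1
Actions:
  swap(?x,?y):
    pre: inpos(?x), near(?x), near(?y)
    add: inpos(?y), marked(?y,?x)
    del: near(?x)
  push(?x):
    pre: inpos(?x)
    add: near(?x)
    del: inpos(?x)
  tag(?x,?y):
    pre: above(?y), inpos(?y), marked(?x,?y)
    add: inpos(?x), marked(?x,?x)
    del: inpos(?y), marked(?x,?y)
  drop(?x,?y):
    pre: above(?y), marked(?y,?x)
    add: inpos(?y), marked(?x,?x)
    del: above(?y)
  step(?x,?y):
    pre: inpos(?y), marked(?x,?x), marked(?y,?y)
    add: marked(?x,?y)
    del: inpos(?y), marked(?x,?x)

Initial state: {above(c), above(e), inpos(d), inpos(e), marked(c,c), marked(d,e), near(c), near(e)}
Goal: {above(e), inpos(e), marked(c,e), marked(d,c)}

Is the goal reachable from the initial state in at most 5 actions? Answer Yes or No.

Yes

1. swap(e,c)  →  {above(c), above(e), inpos(c), inpos(d), inpos(e), marked(c,c), marked(c,e), marked(d,e), near(c)}
2. push(d)  →  {above(c), above(e), inpos(c), inpos(e), marked(c,c), marked(c,e), marked(d,e), near(c), near(d)}
3. swap(c,d)  →  {above(c), above(e), inpos(c), inpos(d), inpos(e), marked(c,c), marked(c,e), marked(d,c), marked(d,e), near(d)}
optimal plan length = 3; 3 ≤ 5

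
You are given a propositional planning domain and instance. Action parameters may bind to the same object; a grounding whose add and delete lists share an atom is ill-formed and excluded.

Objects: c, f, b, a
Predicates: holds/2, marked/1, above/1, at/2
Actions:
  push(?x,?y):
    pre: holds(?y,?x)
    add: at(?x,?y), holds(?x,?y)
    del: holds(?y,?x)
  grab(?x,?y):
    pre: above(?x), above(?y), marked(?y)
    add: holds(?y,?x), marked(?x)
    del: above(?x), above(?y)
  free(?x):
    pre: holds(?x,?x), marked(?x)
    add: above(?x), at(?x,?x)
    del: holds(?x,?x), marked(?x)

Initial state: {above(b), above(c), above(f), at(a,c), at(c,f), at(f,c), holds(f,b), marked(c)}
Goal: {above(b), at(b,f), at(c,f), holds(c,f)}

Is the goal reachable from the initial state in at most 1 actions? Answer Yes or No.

1. push(b,f)  →  {above(b), above(c), above(f), at(a,c), at(b,f), at(c,f), at(f,c), holds(b,f), marked(c)}
2. grab(f,c)  →  {above(b), at(a,c), at(b,f), at(c,f), at(f,c), holds(b,f), holds(c,f), marked(c), marked(f)}
optimal plan length = 2; 2 > 1

No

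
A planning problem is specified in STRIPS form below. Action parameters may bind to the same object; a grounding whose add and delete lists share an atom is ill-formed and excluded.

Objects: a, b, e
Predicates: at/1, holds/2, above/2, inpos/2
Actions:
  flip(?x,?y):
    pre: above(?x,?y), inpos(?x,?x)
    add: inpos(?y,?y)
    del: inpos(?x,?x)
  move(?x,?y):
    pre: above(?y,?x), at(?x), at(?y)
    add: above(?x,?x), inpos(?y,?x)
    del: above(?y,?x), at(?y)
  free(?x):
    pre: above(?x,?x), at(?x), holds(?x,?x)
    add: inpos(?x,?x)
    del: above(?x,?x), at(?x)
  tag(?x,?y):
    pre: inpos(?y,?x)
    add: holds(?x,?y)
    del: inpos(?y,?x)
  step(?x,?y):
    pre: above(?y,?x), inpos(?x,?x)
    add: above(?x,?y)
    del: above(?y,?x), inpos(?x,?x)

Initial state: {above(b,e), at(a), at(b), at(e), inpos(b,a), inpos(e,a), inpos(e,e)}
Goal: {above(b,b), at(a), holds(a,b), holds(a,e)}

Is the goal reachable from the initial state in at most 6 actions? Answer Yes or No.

Yes

1. tag(a,b)  →  {above(b,e), at(a), at(b), at(e), holds(a,b), inpos(e,a), inpos(e,e)}
2. tag(a,e)  →  {above(b,e), at(a), at(b), at(e), holds(a,b), holds(a,e), inpos(e,e)}
3. step(e,b)  →  {above(e,b), at(a), at(b), at(e), holds(a,b), holds(a,e)}
4. move(b,e)  →  {above(b,b), at(a), at(b), holds(a,b), holds(a,e), inpos(e,b)}
optimal plan length = 4; 4 ≤ 6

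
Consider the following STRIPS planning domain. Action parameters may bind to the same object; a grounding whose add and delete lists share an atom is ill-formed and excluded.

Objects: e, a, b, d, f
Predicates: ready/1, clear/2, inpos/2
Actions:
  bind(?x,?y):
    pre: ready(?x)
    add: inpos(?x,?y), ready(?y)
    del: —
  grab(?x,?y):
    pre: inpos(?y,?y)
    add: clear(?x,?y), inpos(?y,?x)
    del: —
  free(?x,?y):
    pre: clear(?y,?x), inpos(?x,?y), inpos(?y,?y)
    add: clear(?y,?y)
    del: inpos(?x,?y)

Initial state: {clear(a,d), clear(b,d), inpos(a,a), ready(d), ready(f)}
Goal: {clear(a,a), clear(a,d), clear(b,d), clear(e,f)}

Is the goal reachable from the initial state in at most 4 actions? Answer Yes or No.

1. bind(f,f)  →  {clear(a,d), clear(b,d), inpos(a,a), inpos(f,f), ready(d), ready(f)}
2. grab(e,f)  →  {clear(a,d), clear(b,d), clear(e,f), inpos(a,a), inpos(f,e), inpos(f,f), ready(d), ready(f)}
3. grab(a,a)  →  {clear(a,a), clear(a,d), clear(b,d), clear(e,f), inpos(a,a), inpos(f,e), inpos(f,f), ready(d), ready(f)}
optimal plan length = 3; 3 ≤ 4

Yes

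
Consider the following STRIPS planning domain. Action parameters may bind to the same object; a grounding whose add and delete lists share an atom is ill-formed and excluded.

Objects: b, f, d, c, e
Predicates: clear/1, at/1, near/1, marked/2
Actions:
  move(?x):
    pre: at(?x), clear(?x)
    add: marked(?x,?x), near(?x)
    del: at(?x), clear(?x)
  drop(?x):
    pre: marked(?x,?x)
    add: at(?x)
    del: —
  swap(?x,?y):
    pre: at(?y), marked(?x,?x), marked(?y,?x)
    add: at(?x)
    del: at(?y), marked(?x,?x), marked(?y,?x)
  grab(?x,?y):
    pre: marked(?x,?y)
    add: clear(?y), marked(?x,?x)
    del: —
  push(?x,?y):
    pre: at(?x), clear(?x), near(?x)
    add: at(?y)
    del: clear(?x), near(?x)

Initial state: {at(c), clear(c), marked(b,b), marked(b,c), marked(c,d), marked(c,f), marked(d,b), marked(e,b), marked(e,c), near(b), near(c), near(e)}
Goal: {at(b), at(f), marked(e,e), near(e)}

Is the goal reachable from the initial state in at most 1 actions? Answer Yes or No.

1. drop(b)  →  {at(b), at(c), clear(c), marked(b,b), marked(b,c), marked(c,d), marked(c,f), marked(d,b), marked(e,b), marked(e,c), near(b), near(c), near(e)}
2. grab(e,b)  →  {at(b), at(c), clear(b), clear(c), marked(b,b), marked(b,c), marked(c,d), marked(c,f), marked(d,b), marked(e,b), marked(e,c), marked(e,e), near(b), near(c), near(e)}
3. push(b,f)  →  {at(b), at(c), at(f), clear(c), marked(b,b), marked(b,c), marked(c,d), marked(c,f), marked(d,b), marked(e,b), marked(e,c), marked(e,e), near(c), near(e)}
optimal plan length = 3; 3 > 1

No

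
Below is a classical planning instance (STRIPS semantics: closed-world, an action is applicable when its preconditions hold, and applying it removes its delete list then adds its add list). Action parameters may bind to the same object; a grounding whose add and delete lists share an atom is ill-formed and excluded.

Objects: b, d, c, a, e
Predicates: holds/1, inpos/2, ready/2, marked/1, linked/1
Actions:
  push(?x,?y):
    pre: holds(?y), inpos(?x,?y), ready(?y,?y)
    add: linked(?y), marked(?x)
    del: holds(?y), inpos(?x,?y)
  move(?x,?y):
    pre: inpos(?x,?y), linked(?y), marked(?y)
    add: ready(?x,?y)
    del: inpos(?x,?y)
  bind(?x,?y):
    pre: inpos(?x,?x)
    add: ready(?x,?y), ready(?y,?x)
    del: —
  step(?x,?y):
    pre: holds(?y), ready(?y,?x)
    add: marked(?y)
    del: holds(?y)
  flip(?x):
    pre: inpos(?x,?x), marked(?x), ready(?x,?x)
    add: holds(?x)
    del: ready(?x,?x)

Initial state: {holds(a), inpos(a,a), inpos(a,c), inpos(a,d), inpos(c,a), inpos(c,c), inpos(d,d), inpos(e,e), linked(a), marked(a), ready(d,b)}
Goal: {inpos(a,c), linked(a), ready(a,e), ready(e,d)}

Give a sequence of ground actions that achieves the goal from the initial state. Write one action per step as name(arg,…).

1. bind(d,e)  →  {holds(a), inpos(a,a), inpos(a,c), inpos(a,d), inpos(c,a), inpos(c,c), inpos(d,d), inpos(e,e), linked(a), marked(a), ready(d,b), ready(d,e), ready(e,d)}
2. bind(a,e)  →  {holds(a), inpos(a,a), inpos(a,c), inpos(a,d), inpos(c,a), inpos(c,c), inpos(d,d), inpos(e,e), linked(a), marked(a), ready(a,e), ready(d,b), ready(d,e), ready(e,a), ready(e,d)}

bind(d,e); bind(a,e)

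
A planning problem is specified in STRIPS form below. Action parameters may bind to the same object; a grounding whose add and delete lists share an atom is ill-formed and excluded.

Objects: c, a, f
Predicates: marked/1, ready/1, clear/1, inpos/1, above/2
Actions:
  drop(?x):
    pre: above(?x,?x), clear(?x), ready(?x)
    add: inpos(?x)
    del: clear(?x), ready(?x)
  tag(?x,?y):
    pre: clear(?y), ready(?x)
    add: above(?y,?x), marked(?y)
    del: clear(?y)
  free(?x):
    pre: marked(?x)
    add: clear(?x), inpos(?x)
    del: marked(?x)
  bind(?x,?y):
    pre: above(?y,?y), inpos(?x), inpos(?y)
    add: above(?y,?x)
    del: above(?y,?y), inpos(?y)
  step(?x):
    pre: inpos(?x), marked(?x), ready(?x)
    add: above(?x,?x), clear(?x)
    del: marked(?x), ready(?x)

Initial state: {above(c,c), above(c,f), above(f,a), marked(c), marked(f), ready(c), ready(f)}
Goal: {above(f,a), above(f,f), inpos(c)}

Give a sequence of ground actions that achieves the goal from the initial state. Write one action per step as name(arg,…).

free(c); free(f); tag(f,f)

1. free(c)  →  {above(c,c), above(c,f), above(f,a), clear(c), inpos(c), marked(f), ready(c), ready(f)}
2. free(f)  →  {above(c,c), above(c,f), above(f,a), clear(c), clear(f), inpos(c), inpos(f), ready(c), ready(f)}
3. tag(f,f)  →  {above(c,c), above(c,f), above(f,a), above(f,f), clear(c), inpos(c), inpos(f), marked(f), ready(c), ready(f)}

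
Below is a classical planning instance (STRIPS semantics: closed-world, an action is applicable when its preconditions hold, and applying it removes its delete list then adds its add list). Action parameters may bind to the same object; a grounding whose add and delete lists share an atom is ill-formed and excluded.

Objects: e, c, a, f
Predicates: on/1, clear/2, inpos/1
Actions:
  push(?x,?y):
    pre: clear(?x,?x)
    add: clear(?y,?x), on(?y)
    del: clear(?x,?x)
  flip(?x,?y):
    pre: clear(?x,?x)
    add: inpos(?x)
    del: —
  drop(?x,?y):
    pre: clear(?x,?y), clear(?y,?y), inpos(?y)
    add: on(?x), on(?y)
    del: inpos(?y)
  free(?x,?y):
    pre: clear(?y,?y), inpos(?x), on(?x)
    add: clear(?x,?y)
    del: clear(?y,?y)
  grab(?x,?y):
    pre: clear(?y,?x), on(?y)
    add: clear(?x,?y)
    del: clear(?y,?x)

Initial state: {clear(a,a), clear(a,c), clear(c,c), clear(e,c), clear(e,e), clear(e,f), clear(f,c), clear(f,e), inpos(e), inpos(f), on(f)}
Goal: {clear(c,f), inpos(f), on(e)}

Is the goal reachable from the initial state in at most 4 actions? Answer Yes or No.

Yes

1. push(c,e)  →  {clear(a,a), clear(a,c), clear(e,c), clear(e,e), clear(e,f), clear(f,c), clear(f,e), inpos(e), inpos(f), on(e), on(f)}
2. grab(c,f)  →  {clear(a,a), clear(a,c), clear(c,f), clear(e,c), clear(e,e), clear(e,f), clear(f,e), inpos(e), inpos(f), on(e), on(f)}
optimal plan length = 2; 2 ≤ 4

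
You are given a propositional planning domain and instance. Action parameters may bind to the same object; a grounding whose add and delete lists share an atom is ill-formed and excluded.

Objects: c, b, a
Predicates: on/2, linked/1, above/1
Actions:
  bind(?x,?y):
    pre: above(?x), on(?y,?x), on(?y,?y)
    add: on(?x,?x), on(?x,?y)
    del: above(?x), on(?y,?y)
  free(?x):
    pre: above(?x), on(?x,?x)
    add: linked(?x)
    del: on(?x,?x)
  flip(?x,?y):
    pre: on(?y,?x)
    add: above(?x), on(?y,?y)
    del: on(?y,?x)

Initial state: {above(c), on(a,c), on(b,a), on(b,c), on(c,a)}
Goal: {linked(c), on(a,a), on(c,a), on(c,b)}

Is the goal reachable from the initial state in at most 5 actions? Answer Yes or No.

1. flip(a,b)  →  {above(a), above(c), on(a,c), on(b,b), on(b,c), on(c,a)}
2. bind(c,b)  →  {above(a), on(a,c), on(b,c), on(c,a), on(c,b), on(c,c)}
3. flip(c,a)  →  {above(a), above(c), on(a,a), on(b,c), on(c,a), on(c,b), on(c,c)}
4. free(c)  →  {above(a), above(c), linked(c), on(a,a), on(b,c), on(c,a), on(c,b)}
optimal plan length = 4; 4 ≤ 5

Yes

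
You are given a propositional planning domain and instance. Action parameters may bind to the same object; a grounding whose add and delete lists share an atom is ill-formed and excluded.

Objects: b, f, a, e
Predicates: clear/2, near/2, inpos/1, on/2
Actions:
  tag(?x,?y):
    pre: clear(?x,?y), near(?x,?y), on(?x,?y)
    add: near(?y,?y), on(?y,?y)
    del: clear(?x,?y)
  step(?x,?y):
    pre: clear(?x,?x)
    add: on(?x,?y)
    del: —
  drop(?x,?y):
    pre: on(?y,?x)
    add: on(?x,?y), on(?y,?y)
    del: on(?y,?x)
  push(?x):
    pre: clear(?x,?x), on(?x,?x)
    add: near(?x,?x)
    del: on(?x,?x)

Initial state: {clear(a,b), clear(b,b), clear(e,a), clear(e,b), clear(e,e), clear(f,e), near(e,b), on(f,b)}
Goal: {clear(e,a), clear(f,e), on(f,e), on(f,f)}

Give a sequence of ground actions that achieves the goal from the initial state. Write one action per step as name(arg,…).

step(e,f); drop(b,f); drop(f,e)

1. step(e,f)  →  {clear(a,b), clear(b,b), clear(e,a), clear(e,b), clear(e,e), clear(f,e), near(e,b), on(e,f), on(f,b)}
2. drop(b,f)  →  {clear(a,b), clear(b,b), clear(e,a), clear(e,b), clear(e,e), clear(f,e), near(e,b), on(b,f), on(e,f), on(f,f)}
3. drop(f,e)  →  {clear(a,b), clear(b,b), clear(e,a), clear(e,b), clear(e,e), clear(f,e), near(e,b), on(b,f), on(e,e), on(f,e), on(f,f)}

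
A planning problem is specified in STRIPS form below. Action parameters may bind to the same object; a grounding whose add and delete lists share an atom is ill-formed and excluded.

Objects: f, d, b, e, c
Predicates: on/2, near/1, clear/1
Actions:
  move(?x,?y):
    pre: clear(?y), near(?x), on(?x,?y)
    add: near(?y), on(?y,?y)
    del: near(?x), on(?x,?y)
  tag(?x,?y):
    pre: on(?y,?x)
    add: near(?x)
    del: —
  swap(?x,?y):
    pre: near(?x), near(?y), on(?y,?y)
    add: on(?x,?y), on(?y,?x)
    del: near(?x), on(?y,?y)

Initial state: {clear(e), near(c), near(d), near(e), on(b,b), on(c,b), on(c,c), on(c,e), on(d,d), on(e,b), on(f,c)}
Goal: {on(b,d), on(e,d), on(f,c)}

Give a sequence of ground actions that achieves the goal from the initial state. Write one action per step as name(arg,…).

1. tag(b,b)  →  {clear(e), near(b), near(c), near(d), near(e), on(b,b), on(c,b), on(c,c), on(c,e), on(d,d), on(e,b), on(f,c)}
2. swap(e,d)  →  {clear(e), near(b), near(c), near(d), on(b,b), on(c,b), on(c,c), on(c,e), on(d,e), on(e,b), on(e,d), on(f,c)}
3. swap(d,b)  →  {clear(e), near(b), near(c), on(b,d), on(c,b), on(c,c), on(c,e), on(d,b), on(d,e), on(e,b), on(e,d), on(f,c)}

tag(b,b); swap(e,d); swap(d,b)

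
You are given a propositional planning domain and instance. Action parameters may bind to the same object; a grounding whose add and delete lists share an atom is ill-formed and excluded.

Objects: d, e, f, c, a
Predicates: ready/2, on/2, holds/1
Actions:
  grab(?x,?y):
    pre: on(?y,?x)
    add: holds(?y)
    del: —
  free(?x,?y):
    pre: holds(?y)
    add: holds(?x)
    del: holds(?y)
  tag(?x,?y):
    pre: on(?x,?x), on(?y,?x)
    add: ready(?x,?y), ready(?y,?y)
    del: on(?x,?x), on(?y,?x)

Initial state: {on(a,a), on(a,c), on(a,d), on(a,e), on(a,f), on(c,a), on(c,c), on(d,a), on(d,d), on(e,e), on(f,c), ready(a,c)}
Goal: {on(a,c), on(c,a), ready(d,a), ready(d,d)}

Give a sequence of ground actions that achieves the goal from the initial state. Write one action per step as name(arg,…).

1. tag(d,a)  →  {on(a,a), on(a,c), on(a,e), on(a,f), on(c,a), on(c,c), on(d,a), on(e,e), on(f,c), ready(a,a), ready(a,c), ready(d,a)}
2. tag(a,d)  →  {on(a,c), on(a,e), on(a,f), on(c,a), on(c,c), on(e,e), on(f,c), ready(a,a), ready(a,c), ready(a,d), ready(d,a), ready(d,d)}

tag(d,a); tag(a,d)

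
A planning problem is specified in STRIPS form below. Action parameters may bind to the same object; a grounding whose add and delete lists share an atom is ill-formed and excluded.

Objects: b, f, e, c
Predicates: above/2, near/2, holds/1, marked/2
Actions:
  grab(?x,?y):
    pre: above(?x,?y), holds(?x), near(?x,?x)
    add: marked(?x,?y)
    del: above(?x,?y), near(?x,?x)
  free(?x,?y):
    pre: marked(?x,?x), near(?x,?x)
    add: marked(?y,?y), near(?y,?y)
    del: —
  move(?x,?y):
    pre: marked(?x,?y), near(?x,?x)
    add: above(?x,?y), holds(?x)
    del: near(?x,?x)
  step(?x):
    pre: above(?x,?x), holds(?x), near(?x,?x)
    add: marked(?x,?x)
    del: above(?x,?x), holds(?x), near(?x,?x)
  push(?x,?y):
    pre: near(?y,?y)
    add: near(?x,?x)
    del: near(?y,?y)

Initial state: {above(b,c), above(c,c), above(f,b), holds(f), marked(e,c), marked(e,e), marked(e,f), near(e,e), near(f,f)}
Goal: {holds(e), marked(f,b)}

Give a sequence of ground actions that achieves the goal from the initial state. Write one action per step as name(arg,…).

grab(f,b); move(e,f)

1. grab(f,b)  →  {above(b,c), above(c,c), holds(f), marked(e,c), marked(e,e), marked(e,f), marked(f,b), near(e,e)}
2. move(e,f)  →  {above(b,c), above(c,c), above(e,f), holds(e), holds(f), marked(e,c), marked(e,e), marked(e,f), marked(f,b)}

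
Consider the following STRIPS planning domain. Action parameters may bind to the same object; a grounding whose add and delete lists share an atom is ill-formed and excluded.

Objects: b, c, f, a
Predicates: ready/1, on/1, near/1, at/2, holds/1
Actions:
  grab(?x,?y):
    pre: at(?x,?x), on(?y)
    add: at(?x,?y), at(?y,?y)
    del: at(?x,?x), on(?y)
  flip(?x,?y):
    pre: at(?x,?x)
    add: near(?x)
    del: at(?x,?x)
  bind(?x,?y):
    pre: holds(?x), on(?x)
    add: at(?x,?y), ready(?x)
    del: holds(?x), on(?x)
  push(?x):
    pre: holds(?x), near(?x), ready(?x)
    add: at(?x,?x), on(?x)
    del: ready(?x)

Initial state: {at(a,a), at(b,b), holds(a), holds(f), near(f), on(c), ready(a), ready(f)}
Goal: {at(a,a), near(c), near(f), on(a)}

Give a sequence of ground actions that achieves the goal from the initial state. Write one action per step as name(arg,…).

grab(b,c); flip(c,b); flip(a,b); push(a)

1. grab(b,c)  →  {at(a,a), at(b,c), at(c,c), holds(a), holds(f), near(f), ready(a), ready(f)}
2. flip(c,b)  →  {at(a,a), at(b,c), holds(a), holds(f), near(c), near(f), ready(a), ready(f)}
3. flip(a,b)  →  {at(b,c), holds(a), holds(f), near(a), near(c), near(f), ready(a), ready(f)}
4. push(a)  →  {at(a,a), at(b,c), holds(a), holds(f), near(a), near(c), near(f), on(a), ready(f)}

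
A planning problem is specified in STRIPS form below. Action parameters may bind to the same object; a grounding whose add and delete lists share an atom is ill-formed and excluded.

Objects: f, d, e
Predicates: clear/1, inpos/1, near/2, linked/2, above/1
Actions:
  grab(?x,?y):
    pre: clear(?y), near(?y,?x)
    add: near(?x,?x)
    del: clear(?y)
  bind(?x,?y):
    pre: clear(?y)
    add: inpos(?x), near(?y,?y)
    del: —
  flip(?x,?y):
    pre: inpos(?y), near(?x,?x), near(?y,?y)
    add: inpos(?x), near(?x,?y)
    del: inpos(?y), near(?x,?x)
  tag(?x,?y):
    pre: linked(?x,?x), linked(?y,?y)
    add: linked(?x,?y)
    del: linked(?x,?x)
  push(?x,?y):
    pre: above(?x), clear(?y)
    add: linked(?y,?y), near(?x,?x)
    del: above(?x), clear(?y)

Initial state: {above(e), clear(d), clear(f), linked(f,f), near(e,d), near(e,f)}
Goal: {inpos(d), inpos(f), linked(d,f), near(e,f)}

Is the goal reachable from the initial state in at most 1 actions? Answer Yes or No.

No

1. bind(f,f)  →  {above(e), clear(d), clear(f), inpos(f), linked(f,f), near(e,d), near(e,f), near(f,f)}
2. bind(d,f)  →  {above(e), clear(d), clear(f), inpos(d), inpos(f), linked(f,f), near(e,d), near(e,f), near(f,f)}
3. push(e,d)  →  {clear(f), inpos(d), inpos(f), linked(d,d), linked(f,f), near(e,d), near(e,e), near(e,f), near(f,f)}
4. tag(d,f)  →  {clear(f), inpos(d), inpos(f), linked(d,f), linked(f,f), near(e,d), near(e,e), near(e,f), near(f,f)}
optimal plan length = 4; 4 > 1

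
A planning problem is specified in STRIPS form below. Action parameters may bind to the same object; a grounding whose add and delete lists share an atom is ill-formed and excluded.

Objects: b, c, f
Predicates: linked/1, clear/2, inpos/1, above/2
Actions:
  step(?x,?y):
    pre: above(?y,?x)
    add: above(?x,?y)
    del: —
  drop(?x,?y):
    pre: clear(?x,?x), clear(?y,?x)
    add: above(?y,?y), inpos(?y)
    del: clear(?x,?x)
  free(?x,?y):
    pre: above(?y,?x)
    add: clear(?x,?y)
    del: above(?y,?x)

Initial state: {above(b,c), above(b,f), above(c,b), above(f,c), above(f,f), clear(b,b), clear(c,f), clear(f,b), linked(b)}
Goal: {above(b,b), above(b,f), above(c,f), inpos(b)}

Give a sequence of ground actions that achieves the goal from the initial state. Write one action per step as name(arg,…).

step(c,f); drop(b,b)

1. step(c,f)  →  {above(b,c), above(b,f), above(c,b), above(c,f), above(f,c), above(f,f), clear(b,b), clear(c,f), clear(f,b), linked(b)}
2. drop(b,b)  →  {above(b,b), above(b,c), above(b,f), above(c,b), above(c,f), above(f,c), above(f,f), clear(c,f), clear(f,b), inpos(b), linked(b)}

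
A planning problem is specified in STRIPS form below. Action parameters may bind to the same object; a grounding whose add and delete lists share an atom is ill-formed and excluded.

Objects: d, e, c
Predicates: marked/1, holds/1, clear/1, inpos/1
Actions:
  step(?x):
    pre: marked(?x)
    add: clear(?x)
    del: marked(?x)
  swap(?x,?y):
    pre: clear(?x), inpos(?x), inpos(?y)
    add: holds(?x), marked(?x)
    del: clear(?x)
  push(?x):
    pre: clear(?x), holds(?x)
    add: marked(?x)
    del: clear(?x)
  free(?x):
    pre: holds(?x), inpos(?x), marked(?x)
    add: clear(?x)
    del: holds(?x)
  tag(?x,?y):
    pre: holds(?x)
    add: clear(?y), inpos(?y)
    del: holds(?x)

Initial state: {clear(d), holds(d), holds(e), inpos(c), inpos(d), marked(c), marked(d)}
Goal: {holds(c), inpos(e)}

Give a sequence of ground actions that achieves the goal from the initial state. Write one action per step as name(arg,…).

1. step(c)  →  {clear(c), clear(d), holds(d), holds(e), inpos(c), inpos(d), marked(d)}
2. swap(c,d)  →  {clear(d), holds(c), holds(d), holds(e), inpos(c), inpos(d), marked(c), marked(d)}
3. tag(d,e)  →  {clear(d), clear(e), holds(c), holds(e), inpos(c), inpos(d), inpos(e), marked(c), marked(d)}

step(c); swap(c,d); tag(d,e)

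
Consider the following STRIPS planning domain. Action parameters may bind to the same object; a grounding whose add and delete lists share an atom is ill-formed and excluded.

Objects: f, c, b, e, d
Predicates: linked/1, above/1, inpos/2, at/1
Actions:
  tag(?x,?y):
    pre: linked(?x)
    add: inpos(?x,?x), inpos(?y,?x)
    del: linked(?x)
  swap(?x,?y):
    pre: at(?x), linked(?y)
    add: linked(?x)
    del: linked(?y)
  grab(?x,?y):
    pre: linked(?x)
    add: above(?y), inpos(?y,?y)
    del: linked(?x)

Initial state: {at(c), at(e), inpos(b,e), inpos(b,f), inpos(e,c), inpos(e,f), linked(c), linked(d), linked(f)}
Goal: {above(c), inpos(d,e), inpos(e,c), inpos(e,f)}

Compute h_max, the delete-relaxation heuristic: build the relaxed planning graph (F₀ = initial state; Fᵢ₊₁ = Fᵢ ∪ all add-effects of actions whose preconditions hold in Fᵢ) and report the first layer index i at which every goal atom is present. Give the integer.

2

F0 = init (9 atoms)
F1 = F0 ∪ {above(b), above(c), above(d), above(e), above(f), inpos(b,b), inpos(b,c), inpos(b,d), inpos(c,c), inpos(c,d), inpos(c,f), inpos(d,c), inpos(d,d), inpos(d,f), inpos(e,d), inpos(e,e), inpos(f,c), inpos(f,d), inpos(f,f), linked(e)}  (29 atoms)
F2 = F1 ∪ {inpos(c,e), inpos(d,e), inpos(f,e)}  (32 atoms)
goal ⊆ F2  ⇒  h_max = 2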